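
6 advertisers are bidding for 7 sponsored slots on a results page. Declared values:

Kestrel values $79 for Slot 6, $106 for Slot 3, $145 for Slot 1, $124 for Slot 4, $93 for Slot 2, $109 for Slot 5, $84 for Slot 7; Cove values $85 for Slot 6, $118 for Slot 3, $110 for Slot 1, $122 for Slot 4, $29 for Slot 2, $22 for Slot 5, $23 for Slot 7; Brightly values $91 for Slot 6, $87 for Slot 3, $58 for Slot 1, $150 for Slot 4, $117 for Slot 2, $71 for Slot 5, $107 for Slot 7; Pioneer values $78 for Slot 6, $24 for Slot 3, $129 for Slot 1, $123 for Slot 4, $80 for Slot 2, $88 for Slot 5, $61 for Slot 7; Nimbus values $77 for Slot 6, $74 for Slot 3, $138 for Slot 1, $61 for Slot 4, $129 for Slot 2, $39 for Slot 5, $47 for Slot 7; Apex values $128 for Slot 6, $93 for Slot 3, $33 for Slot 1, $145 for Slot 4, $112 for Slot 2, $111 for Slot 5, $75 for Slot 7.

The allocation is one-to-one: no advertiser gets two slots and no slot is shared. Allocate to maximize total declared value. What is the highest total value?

This is a one-to-one assignment (maximum-weight bipartite matching).
Optimal: Kestrel→Slot 5 ($109), Cove→Slot 3 ($118), Brightly→Slot 4 ($150), Pioneer→Slot 1 ($129), Nimbus→Slot 2 ($129), Apex→Slot 6 ($128) — total 109+118+150+129+129+128 = $763.
Max-entry greedy (repeatedly take the single best remaining cell) gives $758, worse by 5.
Next-best assignment: Kestrel→Slot 1, Cove→Slot 3, Brightly→Slot 4, Pioneer→Slot 5, Nimbus→Slot 2, Apex→Slot 6 = $758.

Max total: $763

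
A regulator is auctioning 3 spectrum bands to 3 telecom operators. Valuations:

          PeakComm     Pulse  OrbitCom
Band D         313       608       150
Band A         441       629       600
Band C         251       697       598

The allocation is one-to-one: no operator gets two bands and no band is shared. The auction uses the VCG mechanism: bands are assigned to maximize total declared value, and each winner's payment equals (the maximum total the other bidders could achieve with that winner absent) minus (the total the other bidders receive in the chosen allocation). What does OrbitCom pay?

OrbitCom pays $89M.

Efficient allocation: PeakComm→Band A ($441M), Pulse→Band D ($608M), OrbitCom→Band C ($598M); total welfare W = $1647M.
OrbitCom receives Band C at value $598M, so the others get W − 598 = $1049M.
Without OrbitCom: best allocation of the remaining 2 bidders over all 3 bands is PeakComm→Band A ($441M), Pulse→Band C ($697M), total $1138M.
VCG payment = (others' best without OrbitCom) − (others' welfare with OrbitCom) = 1138 − 1049 = $89M.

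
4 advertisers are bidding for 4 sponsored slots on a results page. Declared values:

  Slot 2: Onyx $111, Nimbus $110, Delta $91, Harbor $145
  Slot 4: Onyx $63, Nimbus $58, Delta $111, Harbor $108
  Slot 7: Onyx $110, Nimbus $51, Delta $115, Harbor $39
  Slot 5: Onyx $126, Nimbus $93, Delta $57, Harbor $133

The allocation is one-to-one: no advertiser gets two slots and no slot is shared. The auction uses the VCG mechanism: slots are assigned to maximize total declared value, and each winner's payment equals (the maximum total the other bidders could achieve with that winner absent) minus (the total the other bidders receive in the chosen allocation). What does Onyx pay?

Efficient allocation: Onyx→Slot 7 ($110), Nimbus→Slot 2 ($110), Delta→Slot 4 ($111), Harbor→Slot 5 ($133); total welfare W = $464.
Onyx receives Slot 7 at value $110, so the others get W − 110 = $354.
Without Onyx: best allocation of the remaining 3 bidders over all 4 slots is Nimbus→Slot 2 ($110), Delta→Slot 7 ($115), Harbor→Slot 5 ($133), total $358.
VCG payment = (others' best without Onyx) − (others' welfare with Onyx) = 358 − 354 = $4.

Onyx pays $4.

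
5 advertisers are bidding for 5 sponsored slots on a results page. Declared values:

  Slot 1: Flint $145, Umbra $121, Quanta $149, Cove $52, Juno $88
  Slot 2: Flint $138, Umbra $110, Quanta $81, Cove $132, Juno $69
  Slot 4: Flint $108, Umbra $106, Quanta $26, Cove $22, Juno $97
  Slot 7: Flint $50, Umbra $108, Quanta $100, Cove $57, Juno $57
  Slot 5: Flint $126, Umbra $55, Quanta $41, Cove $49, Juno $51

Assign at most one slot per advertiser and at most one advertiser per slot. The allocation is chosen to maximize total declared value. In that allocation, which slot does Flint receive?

Flint receives Slot 5.

This is a one-to-one assignment (maximum-weight bipartite matching).
Optimal: Flint→Slot 5 ($126), Umbra→Slot 7 ($108), Quanta→Slot 1 ($149), Cove→Slot 2 ($132), Juno→Slot 4 ($97) — total 126+108+149+132+97 = $612.
Row-greedy (each advertiser in turn takes its best remaining slot) gives $501, worse by 111.
Flint's own top slot is Slot 1 ($145), but forcing Flint→Slot 1 and reassigning the rest optimally gives only $534 — worse by 78.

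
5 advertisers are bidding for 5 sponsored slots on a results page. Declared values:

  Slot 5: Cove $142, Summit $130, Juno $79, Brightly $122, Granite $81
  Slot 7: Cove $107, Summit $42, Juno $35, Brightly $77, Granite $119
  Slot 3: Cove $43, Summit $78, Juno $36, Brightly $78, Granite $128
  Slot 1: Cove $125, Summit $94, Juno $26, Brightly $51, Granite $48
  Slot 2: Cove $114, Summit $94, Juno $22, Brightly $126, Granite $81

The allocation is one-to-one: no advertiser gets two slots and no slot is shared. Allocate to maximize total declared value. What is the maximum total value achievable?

Optimal: Cove→Slot 1 ($125), Summit→Slot 5 ($130), Juno→Slot 7 ($35), Brightly→Slot 2 ($126), Granite→Slot 3 ($128) — total 125+130+35+126+128 = $544.
Row-greedy (each advertiser in turn takes its best remaining slot) gives $517, worse by 27.
Next-best assignment: Cove→Slot 1, Summit→Slot 5, Juno→Slot 3, Brightly→Slot 2, Granite→Slot 7 = $536.
Swapping Granite↔Brightly (Granite→Slot 2 $81, Brightly→Slot 3 $78) loses 95.

Max total: $544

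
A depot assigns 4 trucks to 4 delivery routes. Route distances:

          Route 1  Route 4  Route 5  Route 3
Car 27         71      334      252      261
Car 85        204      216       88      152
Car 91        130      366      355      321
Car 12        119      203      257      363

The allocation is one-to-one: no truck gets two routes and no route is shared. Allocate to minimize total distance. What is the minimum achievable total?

Optimal: Car 27→Route 3 (261 km), Car 85→Route 5 (88 km), Car 91→Route 1 (130 km), Car 12→Route 4 (203 km) — total 261+88+130+203 = 682 km.
Min-entry greedy (repeatedly take the single cheapest remaining cell) gives 683 km, worse by 1.
Next-best assignment: Car 27→Route 1, Car 85→Route 5, Car 91→Route 3, Car 12→Route 4 = 683 km.
Swapping Car 85↔Car 27 (Car 85→Route 3 152 km, Car 27→Route 5 252 km) adds 55.
Every other assignment is strictly worse.

Minimum total: 682 km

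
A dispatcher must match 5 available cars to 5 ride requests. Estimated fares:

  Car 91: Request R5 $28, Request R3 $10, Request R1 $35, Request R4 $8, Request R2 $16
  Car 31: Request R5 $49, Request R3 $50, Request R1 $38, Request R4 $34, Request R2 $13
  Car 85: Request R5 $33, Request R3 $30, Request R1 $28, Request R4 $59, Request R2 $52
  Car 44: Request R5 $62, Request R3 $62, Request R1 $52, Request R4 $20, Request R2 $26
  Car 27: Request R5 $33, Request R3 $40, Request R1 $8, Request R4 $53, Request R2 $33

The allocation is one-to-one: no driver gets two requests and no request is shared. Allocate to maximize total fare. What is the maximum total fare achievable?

Max total: $252

This is a one-to-one assignment (maximum-weight bipartite matching).
Optimal: Car 91→Request R1 ($35), Car 31→Request R3 ($50), Car 85→Request R2 ($52), Car 44→Request R5 ($62), Car 27→Request R4 ($53) — total 35+50+52+62+53 = $252.
Row-greedy (each driver in turn takes its best remaining request) gives $239, worse by 13.
Next-best assignment: Car 91→Request R1, Car 31→Request R5, Car 85→Request R2, Car 44→Request R3, Car 27→Request R4 = $251.
No other one-to-one assignment exceeds $252.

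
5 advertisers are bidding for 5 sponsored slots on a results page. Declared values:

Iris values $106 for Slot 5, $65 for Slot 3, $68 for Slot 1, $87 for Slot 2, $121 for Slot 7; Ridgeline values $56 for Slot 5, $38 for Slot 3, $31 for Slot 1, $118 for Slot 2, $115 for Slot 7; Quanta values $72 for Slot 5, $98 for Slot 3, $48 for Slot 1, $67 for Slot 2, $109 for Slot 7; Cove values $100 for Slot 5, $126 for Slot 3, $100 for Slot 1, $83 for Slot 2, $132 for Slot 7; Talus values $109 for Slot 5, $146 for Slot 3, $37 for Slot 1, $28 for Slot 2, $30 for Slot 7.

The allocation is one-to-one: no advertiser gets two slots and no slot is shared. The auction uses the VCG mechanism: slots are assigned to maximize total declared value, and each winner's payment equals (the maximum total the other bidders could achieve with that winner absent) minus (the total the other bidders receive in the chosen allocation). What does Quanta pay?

Efficient allocation: Iris→Slot 5 ($106), Ridgeline→Slot 2 ($118), Quanta→Slot 7 ($109), Cove→Slot 1 ($100), Talus→Slot 3 ($146); total welfare W = $579.
Quanta receives Slot 7 at value $109, so the others get W − 109 = $470.
Without Quanta: best allocation of the remaining 4 bidders over all 5 slots is Iris→Slot 5 ($106), Ridgeline→Slot 2 ($118), Cove→Slot 7 ($132), Talus→Slot 3 ($146), total $502.
VCG payment = (others' best without Quanta) − (others' welfare with Quanta) = 502 − 470 = $32.

Quanta pays $32.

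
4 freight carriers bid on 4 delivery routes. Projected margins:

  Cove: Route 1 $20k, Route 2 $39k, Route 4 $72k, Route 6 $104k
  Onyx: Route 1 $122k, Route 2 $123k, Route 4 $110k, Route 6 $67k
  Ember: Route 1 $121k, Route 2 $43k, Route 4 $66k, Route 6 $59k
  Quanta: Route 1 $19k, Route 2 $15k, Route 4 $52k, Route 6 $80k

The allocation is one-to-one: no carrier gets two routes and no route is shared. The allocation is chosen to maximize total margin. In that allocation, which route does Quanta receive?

Quanta receives Route 4.

Optimal: Cove→Route 6 ($104k), Onyx→Route 2 ($123k), Ember→Route 1 ($121k), Quanta→Route 4 ($52k) — total 104+123+121+52 = $400k.
Column-greedy (each route in turn goes to its best remaining carrier) gives $317k, worse by 83.
Swapping Onyx↔Cove (Onyx→Route 6 $67k, Cove→Route 2 $39k) loses 121.
No other one-to-one assignment exceeds $400k.
Quanta's own top route is Route 6 ($80k), but forcing Quanta→Route 6 and reassigning the rest optimally gives only $396k — worse by 4.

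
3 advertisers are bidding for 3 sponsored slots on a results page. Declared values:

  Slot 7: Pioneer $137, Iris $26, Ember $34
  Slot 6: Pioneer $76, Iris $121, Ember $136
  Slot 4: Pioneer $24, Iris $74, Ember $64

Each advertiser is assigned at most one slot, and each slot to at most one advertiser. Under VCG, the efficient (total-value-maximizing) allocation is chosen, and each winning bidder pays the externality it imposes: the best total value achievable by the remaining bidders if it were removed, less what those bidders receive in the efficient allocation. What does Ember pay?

Efficient allocation: Pioneer→Slot 7 ($137), Iris→Slot 4 ($74), Ember→Slot 6 ($136); total welfare W = $347.
Ember receives Slot 6 at value $136, so the others get W − 136 = $211.
Without Ember: best allocation of the remaining 2 bidders over all 3 slots is Pioneer→Slot 7 ($137), Iris→Slot 6 ($121), total $258.
VCG payment = (others' best without Ember) − (others' welfare with Ember) = 258 − 211 = $47.

Ember pays $47.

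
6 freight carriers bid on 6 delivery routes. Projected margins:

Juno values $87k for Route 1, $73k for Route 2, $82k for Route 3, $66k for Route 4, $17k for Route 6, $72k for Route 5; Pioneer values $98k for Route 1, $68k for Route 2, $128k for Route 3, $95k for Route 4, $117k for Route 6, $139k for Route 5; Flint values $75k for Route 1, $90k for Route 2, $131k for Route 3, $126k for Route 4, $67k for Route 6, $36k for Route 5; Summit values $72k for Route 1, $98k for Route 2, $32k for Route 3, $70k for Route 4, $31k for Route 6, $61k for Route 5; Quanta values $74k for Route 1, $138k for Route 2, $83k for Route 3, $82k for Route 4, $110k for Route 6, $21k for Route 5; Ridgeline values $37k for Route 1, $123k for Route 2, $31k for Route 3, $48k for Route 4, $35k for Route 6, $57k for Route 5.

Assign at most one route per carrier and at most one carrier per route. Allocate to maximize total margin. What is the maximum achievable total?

Treat this as an assignment problem: match each carrier to one route.
Optimal: Juno→Route 1 ($87k), Pioneer→Route 5 ($139k), Flint→Route 3 ($131k), Summit→Route 4 ($70k), Quanta→Route 6 ($110k), Ridgeline→Route 2 ($123k) — total 87+139+131+70+110+123 = $660k.
Max-entry greedy (repeatedly take the single best remaining cell) gives $600k, worse by 60.
No other one-to-one assignment exceeds $660k.

Max total: $660k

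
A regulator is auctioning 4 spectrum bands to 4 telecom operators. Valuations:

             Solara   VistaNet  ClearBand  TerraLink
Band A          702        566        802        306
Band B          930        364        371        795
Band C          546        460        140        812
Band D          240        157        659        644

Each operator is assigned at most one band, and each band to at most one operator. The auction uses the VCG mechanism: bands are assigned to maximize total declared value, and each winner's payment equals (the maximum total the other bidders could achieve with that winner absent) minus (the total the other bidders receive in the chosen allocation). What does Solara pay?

Efficient allocation: Solara→Band B ($930M), VistaNet→Band A ($566M), ClearBand→Band D ($659M), TerraLink→Band C ($812M); total welfare W = $2967M.
Solara receives Band B at value $930M, so the others get W − 930 = $2037M.
Without Solara: best allocation of the remaining 3 bidders over all 4 bands is VistaNet→Band C ($460M), ClearBand→Band A ($802M), TerraLink→Band B ($795M), total $2057M.
VCG payment = (others' best without Solara) − (others' welfare with Solara) = 2057 − 2037 = $20M.

Solara pays $20M.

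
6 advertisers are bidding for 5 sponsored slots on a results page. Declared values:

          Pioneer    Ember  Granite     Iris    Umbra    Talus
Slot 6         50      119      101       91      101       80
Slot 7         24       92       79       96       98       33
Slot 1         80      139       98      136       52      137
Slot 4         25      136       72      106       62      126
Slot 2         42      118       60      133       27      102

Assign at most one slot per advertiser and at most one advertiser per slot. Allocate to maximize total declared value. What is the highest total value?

Optimal: Granite→Slot 6 ($101), Umbra→Slot 7 ($98), Talus→Slot 1 ($137), Ember→Slot 4 ($136), Iris→Slot 2 ($133) — total 101+98+137+136+133 = $605.
Max-entry greedy (repeatedly take the single best remaining cell) gives $597, worse by 8.

Maximum total: $605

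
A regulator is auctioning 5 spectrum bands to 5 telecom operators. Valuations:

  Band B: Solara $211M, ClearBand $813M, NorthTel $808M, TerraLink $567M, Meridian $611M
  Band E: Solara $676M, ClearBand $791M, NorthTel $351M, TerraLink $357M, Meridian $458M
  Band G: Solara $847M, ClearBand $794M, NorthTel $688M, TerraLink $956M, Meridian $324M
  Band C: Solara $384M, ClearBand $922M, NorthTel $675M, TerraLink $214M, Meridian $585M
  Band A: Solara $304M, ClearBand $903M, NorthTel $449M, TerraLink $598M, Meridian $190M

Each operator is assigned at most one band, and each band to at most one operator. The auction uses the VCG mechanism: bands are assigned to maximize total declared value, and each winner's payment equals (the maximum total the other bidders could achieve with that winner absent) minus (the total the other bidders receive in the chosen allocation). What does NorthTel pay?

NorthTel pays $45M.

Efficient allocation: Solara→Band E ($676M), ClearBand→Band A ($903M), NorthTel→Band B ($808M), TerraLink→Band G ($956M), Meridian→Band C ($585M); total welfare W = $3928M.
NorthTel receives Band B at value $808M, so the others get W − 808 = $3120M.
Without NorthTel: best allocation of the remaining 4 bidders over all 5 bands is Solara→Band E ($676M), ClearBand→Band C ($922M), TerraLink→Band G ($956M), Meridian→Band B ($611M), total $3165M.
VCG payment = (others' best without NorthTel) − (others' welfare with NorthTel) = 3165 − 3120 = $45M.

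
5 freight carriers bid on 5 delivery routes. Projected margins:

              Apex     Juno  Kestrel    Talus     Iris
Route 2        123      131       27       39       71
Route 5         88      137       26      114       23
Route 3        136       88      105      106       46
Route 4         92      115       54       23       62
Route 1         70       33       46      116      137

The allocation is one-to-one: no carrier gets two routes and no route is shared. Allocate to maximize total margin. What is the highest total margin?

Maximum total: $594k

Optimal: Apex→Route 2 ($123k), Juno→Route 4 ($115k), Kestrel→Route 3 ($105k), Talus→Route 5 ($114k), Iris→Route 1 ($137k) — total 123+115+105+114+137 = $594k.
Row-greedy (each carrier in turn takes its best remaining route) gives $514k, worse by 80.
Next-best assignment: Apex→Route 4, Juno→Route 2, Kestrel→Route 3, Talus→Route 5, Iris→Route 1 = $579k.
Every other assignment is strictly worse.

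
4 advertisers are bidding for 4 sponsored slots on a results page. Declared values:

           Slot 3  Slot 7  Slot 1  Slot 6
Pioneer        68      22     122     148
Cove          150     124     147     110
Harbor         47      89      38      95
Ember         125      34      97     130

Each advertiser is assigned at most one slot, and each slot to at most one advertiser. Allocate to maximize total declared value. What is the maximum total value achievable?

Maximum total: $509

Optimal: Pioneer→Slot 6 ($148), Cove→Slot 1 ($147), Harbor→Slot 7 ($89), Ember→Slot 3 ($125) — total 148+147+89+125 = $509.
Row-greedy (each advertiser in turn takes its best remaining slot) gives $484, worse by 25.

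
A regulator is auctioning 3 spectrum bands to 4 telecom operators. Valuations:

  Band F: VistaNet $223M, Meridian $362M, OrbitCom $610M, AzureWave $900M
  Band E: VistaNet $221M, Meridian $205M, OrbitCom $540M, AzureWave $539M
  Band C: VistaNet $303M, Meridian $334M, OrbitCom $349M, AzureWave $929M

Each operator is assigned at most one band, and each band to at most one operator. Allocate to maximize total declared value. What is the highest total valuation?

Treat this as an assignment problem: match each operator to one band.
Optimal: Meridian→Band F ($362M), OrbitCom→Band E ($540M), AzureWave→Band C ($929M) — total 362+540+929 = $1831M.
Row-greedy (each operator in turn takes its best remaining band) gives $1205M, worse by 626.

Maximum total: $1831M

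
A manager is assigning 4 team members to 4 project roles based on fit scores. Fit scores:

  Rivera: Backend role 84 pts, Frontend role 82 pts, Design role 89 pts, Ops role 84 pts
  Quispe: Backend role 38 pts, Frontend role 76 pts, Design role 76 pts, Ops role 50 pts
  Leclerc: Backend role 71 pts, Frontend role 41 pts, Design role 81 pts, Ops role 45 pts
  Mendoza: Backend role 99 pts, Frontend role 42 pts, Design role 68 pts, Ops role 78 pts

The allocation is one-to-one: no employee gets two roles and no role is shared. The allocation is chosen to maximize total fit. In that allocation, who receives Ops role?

Optimal: Rivera→Ops role (84 pts), Quispe→Frontend role (76 pts), Leclerc→Design role (81 pts), Mendoza→Backend role (99 pts) — total 84+76+81+99 = 340 pts.
Column-greedy (each role in turn goes to its best remaining employee) gives 312 pts, worse by 28.
Next-best assignment: Rivera→Backend role, Quispe→Frontend role, Leclerc→Design role, Mendoza→Ops role = 319 pts.
Rivera's own top role is Design role (89 pts), but forcing Rivera→Design role and reassigning the rest optimally gives only 314 pts — worse by 26.

Rivera receives Ops role.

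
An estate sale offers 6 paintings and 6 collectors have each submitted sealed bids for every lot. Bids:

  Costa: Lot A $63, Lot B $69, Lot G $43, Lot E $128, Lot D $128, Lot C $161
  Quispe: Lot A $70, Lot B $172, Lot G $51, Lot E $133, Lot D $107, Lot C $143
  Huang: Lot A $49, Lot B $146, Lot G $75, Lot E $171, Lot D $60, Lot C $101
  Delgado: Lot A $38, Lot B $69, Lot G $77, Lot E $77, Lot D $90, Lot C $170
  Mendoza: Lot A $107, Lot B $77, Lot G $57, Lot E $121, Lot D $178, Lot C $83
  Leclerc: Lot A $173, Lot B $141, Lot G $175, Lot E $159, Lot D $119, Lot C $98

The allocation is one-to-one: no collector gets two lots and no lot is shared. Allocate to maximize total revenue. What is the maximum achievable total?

Optimal: Costa→Lot C ($161), Quispe→Lot B ($172), Huang→Lot E ($171), Delgado→Lot G ($77), Mendoza→Lot D ($178), Leclerc→Lot A ($173) — total 161+172+171+77+178+173 = $932.
Max-entry greedy (repeatedly take the single best remaining cell) gives $929, worse by 3.
Next-best assignment: Costa→Lot A, Quispe→Lot B, Huang→Lot E, Delgado→Lot C, Mendoza→Lot D, Leclerc→Lot G = $929.
Swapping Huang↔Costa (Huang→Lot C $101, Costa→Lot E $128) loses 103.

Maximum total: $932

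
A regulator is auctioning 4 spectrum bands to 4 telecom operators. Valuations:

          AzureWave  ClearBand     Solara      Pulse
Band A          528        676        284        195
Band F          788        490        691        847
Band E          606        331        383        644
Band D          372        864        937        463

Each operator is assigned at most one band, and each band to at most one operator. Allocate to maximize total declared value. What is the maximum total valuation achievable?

Treat this as an assignment problem: match each operator to one band.
Optimal: AzureWave→Band E ($606M), ClearBand→Band A ($676M), Solara→Band D ($937M), Pulse→Band F ($847M) — total 606+676+937+847 = $3066M.
Checked against all permutations: $3066M is optimal.

Max total: $3066M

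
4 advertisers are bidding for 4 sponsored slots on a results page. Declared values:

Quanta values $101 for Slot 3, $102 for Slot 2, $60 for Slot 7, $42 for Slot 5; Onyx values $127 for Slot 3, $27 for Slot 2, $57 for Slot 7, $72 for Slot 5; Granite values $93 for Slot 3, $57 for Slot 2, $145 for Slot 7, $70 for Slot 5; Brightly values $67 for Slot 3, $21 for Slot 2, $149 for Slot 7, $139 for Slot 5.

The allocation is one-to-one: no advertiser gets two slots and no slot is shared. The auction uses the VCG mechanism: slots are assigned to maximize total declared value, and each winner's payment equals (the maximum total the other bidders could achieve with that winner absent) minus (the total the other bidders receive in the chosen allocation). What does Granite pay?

Granite pays $10.

Efficient allocation: Quanta→Slot 2 ($102), Onyx→Slot 3 ($127), Granite→Slot 7 ($145), Brightly→Slot 5 ($139); total welfare W = $513.
Granite receives Slot 7 at value $145, so the others get W − 145 = $368.
Without Granite: best allocation of the remaining 3 bidders over all 4 slots is Quanta→Slot 2 ($102), Onyx→Slot 3 ($127), Brightly→Slot 7 ($149), total $378.
VCG payment = (others' best without Granite) − (others' welfare with Granite) = 378 − 368 = $10.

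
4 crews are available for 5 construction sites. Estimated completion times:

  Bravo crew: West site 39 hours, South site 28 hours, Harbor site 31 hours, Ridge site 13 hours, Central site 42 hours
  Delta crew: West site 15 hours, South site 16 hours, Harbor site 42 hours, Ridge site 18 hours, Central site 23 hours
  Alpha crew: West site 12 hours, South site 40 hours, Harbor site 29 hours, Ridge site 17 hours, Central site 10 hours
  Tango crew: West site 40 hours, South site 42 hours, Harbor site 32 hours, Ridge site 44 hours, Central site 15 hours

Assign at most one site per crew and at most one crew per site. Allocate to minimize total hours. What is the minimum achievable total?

Optimal: Bravo crew→Ridge site (13 hours), Delta crew→South site (16 hours), Alpha crew→West site (12 hours), Tango crew→Central site (15 hours) — total 13+16+12+15 = 56 hours.
Row-greedy (each crew in turn takes its cheapest remaining site) gives 70 hours, worse by 14.
Next-best assignment: Bravo crew→Ridge site, Delta crew→West site, Alpha crew→Central site, Tango crew→Harbor site = 70 hours.

Min total: 56 hours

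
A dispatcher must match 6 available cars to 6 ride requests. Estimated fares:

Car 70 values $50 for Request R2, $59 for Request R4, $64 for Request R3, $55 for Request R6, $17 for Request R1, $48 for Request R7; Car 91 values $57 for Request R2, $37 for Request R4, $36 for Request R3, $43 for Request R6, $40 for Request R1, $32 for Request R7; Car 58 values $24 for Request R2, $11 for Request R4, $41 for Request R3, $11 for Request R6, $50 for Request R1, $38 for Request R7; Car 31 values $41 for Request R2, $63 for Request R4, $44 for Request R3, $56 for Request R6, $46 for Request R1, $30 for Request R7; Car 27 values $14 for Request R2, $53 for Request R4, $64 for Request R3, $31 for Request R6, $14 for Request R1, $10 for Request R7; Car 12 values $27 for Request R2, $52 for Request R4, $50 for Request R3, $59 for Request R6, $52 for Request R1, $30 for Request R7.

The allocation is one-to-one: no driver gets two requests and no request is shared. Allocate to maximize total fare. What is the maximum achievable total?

Maximum total: $341

Optimal: Car 70→Request R7 ($48), Car 91→Request R2 ($57), Car 58→Request R1 ($50), Car 31→Request R4 ($63), Car 27→Request R3 ($64), Car 12→Request R6 ($59) — total 48+57+50+63+64+59 = $341.
Next-best assignment: Car 70→Request R6, Car 91→Request R2, Car 58→Request R7, Car 31→Request R4, Car 27→Request R3, Car 12→Request R1 = $329.
Swapping Car 12↔Car 31 (Car 12→Request R4 $52, Car 31→Request R6 $56) loses 14.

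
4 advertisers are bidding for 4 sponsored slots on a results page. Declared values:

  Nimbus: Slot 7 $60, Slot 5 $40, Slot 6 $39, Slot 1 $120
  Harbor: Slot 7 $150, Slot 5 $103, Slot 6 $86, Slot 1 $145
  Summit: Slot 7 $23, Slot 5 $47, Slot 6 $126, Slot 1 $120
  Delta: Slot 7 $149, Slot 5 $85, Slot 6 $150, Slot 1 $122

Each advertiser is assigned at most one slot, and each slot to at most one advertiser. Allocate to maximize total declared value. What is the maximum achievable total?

Maximum total: $498

Optimal: Nimbus→Slot 1 ($120), Harbor→Slot 5 ($103), Summit→Slot 6 ($126), Delta→Slot 7 ($149) — total 120+103+126+149 = $498.
Row-greedy (each advertiser in turn takes its best remaining slot) gives $481, worse by 17.
Next-best assignment: Nimbus→Slot 1, Harbor→Slot 7, Summit→Slot 6, Delta→Slot 5 = $481.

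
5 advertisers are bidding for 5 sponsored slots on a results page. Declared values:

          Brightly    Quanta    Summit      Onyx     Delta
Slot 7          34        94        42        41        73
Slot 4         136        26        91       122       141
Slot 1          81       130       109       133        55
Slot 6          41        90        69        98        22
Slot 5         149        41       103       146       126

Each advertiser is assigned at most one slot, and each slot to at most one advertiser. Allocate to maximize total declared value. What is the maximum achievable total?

Optimal: Brightly→Slot 5 ($149), Quanta→Slot 7 ($94), Summit→Slot 1 ($109), Onyx→Slot 6 ($98), Delta→Slot 4 ($141) — total 149+94+109+98+141 = $591.
Row-greedy (each advertiser in turn takes its best remaining slot) gives $541, worse by 50.

Max total: $591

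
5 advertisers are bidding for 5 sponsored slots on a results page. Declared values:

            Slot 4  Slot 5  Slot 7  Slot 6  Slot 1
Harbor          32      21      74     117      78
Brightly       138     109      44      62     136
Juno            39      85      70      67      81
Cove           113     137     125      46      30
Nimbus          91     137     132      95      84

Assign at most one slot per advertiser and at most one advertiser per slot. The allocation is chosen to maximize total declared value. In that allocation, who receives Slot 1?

Juno receives Slot 1.

This is the linear assignment problem.
Optimal: Harbor→Slot 6 ($117), Brightly→Slot 4 ($138), Juno→Slot 1 ($81), Cove→Slot 5 ($137), Nimbus→Slot 7 ($132) — total 117+138+81+137+132 = $605.
Row-greedy (each advertiser in turn takes its best remaining slot) gives $549, worse by 56.
Next-best assignment: Harbor→Slot 6, Brightly→Slot 4, Juno→Slot 1, Cove→Slot 7, Nimbus→Slot 5 = $598.
Juno's own top slot is Slot 5 ($85), but forcing Juno→Slot 5 and reassigning the rest optimally gives only $583 — worse by 22.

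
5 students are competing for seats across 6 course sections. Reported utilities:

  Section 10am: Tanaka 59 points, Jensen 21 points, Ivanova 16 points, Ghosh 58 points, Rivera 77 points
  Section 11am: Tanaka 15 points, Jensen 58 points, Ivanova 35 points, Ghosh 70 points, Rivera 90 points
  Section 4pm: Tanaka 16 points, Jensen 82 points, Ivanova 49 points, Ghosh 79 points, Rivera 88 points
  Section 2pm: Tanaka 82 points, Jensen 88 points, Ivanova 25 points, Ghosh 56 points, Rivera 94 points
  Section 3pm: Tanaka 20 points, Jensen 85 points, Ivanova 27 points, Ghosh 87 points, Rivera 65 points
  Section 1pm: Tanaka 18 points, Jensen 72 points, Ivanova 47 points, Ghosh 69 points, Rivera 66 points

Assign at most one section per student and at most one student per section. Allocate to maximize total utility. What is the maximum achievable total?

Maximum total: 388 points

Treat this as an assignment problem: match each student to one section.
Optimal: Tanaka→Section 2pm (82 points), Jensen→Section 4pm (82 points), Ivanova→Section 1pm (47 points), Ghosh→Section 3pm (87 points), Rivera→Section 11am (90 points) — total 82+82+47+87+90 = 388 points.
Column-greedy (each section in turn goes to its best remaining student) gives 338 points, worse by 50.
Swapping Ghosh↔Jensen (Ghosh→Section 4pm 79 points, Jensen→Section 3pm 85 points) loses 5.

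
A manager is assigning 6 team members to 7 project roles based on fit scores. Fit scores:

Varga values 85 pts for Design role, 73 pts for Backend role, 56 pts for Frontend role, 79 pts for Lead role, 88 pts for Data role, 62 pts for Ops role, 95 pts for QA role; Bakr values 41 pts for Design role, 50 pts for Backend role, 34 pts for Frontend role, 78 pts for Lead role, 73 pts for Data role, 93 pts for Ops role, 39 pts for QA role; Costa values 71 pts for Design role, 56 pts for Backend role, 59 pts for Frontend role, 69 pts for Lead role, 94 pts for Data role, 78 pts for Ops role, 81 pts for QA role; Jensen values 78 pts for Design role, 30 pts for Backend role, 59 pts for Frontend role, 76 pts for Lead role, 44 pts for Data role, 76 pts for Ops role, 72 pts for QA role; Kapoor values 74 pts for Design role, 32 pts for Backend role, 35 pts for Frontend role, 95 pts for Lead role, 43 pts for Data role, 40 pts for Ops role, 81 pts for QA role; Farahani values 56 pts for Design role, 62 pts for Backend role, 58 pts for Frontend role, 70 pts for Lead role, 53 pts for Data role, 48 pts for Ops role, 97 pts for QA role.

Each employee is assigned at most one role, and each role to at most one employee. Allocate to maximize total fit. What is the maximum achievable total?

Maximum total: 530 pts

This is the linear assignment problem.
Optimal: Varga→Backend role (73 pts), Bakr→Ops role (93 pts), Costa→Data role (94 pts), Jensen→Design role (78 pts), Kapoor→Lead role (95 pts), Farahani→QA role (97 pts) — total 73+93+94+78+95+97 = 530 pts.
Max-entry greedy (repeatedly take the single best remaining cell) gives 523 pts, worse by 7.
Every other assignment is strictly worse.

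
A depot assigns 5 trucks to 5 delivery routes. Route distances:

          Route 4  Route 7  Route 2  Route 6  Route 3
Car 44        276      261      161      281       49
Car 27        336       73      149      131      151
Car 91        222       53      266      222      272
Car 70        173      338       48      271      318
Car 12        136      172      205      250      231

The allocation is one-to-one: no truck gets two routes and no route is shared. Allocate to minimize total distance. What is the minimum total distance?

This is the linear assignment problem.
Optimal: Car 44→Route 3 (49 km), Car 27→Route 6 (131 km), Car 91→Route 7 (53 km), Car 70→Route 2 (48 km), Car 12→Route 4 (136 km) — total 49+131+53+48+136 = 417 km.
Row-greedy (each truck in turn takes its cheapest remaining route) gives 642 km, worse by 225.
No other one-to-one assignment undercuts 417 km.

Min total: 417 km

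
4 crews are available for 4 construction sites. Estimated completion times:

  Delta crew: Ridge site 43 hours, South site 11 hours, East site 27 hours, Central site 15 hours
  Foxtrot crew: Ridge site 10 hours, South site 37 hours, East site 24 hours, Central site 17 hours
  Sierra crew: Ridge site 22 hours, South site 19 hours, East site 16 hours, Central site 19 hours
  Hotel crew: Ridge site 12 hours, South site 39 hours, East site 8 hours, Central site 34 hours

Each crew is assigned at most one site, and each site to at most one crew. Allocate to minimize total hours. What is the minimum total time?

Optimal: Delta crew→South site (11 hours), Foxtrot crew→Ridge site (10 hours), Sierra crew→Central site (19 hours), Hotel crew→East site (8 hours) — total 11+10+19+8 = 48 hours.
Row-greedy (each crew in turn takes its cheapest remaining site) gives 71 hours, worse by 23.
Every other assignment is strictly worse.

Minimum total: 48 hours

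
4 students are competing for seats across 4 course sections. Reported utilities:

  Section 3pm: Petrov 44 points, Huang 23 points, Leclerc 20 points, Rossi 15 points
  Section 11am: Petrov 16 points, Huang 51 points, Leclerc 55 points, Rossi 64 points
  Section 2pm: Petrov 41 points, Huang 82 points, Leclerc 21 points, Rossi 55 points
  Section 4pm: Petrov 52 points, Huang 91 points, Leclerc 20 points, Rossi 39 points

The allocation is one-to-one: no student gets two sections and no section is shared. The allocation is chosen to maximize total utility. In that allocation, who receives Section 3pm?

Petrov receives Section 3pm.

Optimal: Petrov→Section 3pm (44 points), Huang→Section 4pm (91 points), Leclerc→Section 11am (55 points), Rossi→Section 2pm (55 points) — total 44+91+55+55 = 245 points.
No other one-to-one assignment exceeds 245 points.
Petrov's own top section is Section 4pm (52 points), but forcing Petrov→Section 4pm and reassigning the rest optimally gives only 218 points — worse by 27.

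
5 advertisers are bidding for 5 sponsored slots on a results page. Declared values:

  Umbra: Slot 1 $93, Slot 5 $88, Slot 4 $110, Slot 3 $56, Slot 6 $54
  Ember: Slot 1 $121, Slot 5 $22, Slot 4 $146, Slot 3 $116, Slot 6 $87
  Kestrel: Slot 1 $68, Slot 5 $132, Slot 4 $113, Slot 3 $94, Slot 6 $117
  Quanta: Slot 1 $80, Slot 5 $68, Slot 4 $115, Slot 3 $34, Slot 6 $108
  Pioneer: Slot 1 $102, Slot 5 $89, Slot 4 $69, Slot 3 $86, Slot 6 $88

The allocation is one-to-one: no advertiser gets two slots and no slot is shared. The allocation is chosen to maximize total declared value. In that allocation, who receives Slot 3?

Ember receives Slot 3.

This is a one-to-one assignment (maximum-weight bipartite matching).
Optimal: Umbra→Slot 4 ($110), Ember→Slot 3 ($116), Kestrel→Slot 5 ($132), Quanta→Slot 6 ($108), Pioneer→Slot 1 ($102) — total 110+116+132+108+102 = $568.
Next-best assignment: Umbra→Slot 1, Ember→Slot 4, Kestrel→Slot 5, Quanta→Slot 6, Pioneer→Slot 3 = $565.
No other one-to-one assignment exceeds $568.
Ember's own top slot is Slot 4 ($146), but forcing Ember→Slot 4 and reassigning the rest optimally gives only $565 — worse by 3.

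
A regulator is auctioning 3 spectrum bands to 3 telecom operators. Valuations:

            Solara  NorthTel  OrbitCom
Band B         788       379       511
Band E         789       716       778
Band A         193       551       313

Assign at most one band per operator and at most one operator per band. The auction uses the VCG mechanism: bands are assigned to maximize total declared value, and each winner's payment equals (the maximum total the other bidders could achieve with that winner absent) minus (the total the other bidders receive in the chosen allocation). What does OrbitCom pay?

Efficient allocation: Solara→Band B ($788M), NorthTel→Band A ($551M), OrbitCom→Band E ($778M); total welfare W = $2117M.
OrbitCom receives Band E at value $778M, so the others get W − 778 = $1339M.
Without OrbitCom: best allocation of the remaining 2 bidders over all 3 bands is Solara→Band B ($788M), NorthTel→Band E ($716M), total $1504M.
VCG payment = (others' best without OrbitCom) − (others' welfare with OrbitCom) = 1504 − 1339 = $165M.

OrbitCom pays $165M.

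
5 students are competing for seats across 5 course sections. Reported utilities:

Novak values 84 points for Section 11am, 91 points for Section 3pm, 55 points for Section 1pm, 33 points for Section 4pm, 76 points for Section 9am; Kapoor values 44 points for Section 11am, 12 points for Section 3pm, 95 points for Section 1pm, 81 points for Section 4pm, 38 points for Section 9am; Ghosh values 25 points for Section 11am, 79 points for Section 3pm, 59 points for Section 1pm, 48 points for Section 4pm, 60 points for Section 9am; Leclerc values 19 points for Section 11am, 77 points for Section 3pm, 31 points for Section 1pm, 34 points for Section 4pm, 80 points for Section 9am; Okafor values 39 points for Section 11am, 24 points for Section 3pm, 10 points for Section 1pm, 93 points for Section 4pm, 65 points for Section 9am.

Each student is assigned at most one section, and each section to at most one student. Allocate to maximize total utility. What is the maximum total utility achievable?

Max total: 431 points

Optimal: Novak→Section 11am (84 points), Kapoor→Section 1pm (95 points), Ghosh→Section 3pm (79 points), Leclerc→Section 9am (80 points), Okafor→Section 4pm (93 points) — total 84+95+79+80+93 = 431 points.
Row-greedy (each student in turn takes its best remaining section) gives 319 points, worse by 112.
Next-best assignment: Novak→Section 11am, Kapoor→Section 1pm, Ghosh→Section 9am, Leclerc→Section 3pm, Okafor→Section 4pm = 409 points.
Swapping Ghosh↔Okafor (Ghosh→Section 4pm 48 points, Okafor→Section 3pm 24 points) loses 100.
Checked against all permutations: 431 points is optimal.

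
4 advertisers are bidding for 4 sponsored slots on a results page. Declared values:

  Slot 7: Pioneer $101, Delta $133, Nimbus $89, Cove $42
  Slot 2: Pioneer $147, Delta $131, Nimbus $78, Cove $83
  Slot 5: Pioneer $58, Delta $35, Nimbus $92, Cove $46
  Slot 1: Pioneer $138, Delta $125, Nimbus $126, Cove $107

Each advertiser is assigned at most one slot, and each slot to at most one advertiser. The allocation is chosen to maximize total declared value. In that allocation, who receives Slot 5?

This is the linear assignment problem.
Optimal: Pioneer→Slot 2 ($147), Delta→Slot 7 ($133), Nimbus→Slot 5 ($92), Cove→Slot 1 ($107) — total 147+133+92+107 = $479.
Row-greedy (each advertiser in turn takes its best remaining slot) gives $452, worse by 27.
Swapping Delta↔Nimbus (Delta→Slot 5 $35, Nimbus→Slot 7 $89) loses 101.
Every other assignment is strictly worse.
Nimbus's own top slot is Slot 1 ($126), but forcing Nimbus→Slot 1 and reassigning the rest optimally gives only $452 — worse by 27.

Nimbus receives Slot 5.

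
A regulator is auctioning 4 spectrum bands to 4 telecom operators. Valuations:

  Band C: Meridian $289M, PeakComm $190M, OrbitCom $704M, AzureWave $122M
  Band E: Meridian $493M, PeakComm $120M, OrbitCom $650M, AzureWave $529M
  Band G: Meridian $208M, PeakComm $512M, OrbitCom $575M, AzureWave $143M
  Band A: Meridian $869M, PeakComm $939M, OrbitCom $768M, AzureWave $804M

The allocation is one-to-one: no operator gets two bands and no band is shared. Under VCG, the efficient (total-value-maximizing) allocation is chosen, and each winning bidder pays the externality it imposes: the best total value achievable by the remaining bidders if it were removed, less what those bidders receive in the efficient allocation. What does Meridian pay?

Efficient allocation: Meridian→Band A ($869M), PeakComm→Band G ($512M), OrbitCom→Band C ($704M), AzureWave→Band E ($529M); total welfare W = $2614M.
Meridian receives Band A at value $869M, so the others get W − 869 = $1745M.
Without Meridian: best allocation of the remaining 3 bidders over all 4 bands is PeakComm→Band A ($939M), OrbitCom→Band C ($704M), AzureWave→Band E ($529M), total $2172M.
VCG payment = (others' best without Meridian) − (others' welfare with Meridian) = 2172 − 1745 = $427M.

Meridian pays $427M.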